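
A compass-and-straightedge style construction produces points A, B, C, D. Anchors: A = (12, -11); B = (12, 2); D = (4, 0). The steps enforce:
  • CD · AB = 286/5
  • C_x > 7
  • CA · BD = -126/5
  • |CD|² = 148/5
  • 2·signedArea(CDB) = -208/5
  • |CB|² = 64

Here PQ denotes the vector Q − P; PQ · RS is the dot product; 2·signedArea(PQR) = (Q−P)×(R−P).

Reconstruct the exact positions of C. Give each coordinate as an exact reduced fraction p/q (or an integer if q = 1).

1. C_x = 36/5  [2·signedArea(CDB) = -208/5 ∩ CD · AB = 286/5]
2. C_y = -22/5  [2·signedArea(CDB) = -208/5 ∩ CD · AB = 286/5]
   → C = (36/5, -22/5)

C = (36/5, -22/5)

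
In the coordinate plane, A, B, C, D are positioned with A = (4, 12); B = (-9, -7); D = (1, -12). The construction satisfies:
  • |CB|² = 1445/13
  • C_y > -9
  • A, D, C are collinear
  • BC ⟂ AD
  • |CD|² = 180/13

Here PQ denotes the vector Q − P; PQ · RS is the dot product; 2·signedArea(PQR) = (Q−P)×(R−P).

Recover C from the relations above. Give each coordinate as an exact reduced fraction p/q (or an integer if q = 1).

1. C_x = 19/13  [A, D, C are collinear ∩ BC ⟂ AD]
2. C_y = -108/13  [A, D, C are collinear ∩ BC ⟂ AD]
   → C = (19/13, -108/13)

C = (19/13, -108/13)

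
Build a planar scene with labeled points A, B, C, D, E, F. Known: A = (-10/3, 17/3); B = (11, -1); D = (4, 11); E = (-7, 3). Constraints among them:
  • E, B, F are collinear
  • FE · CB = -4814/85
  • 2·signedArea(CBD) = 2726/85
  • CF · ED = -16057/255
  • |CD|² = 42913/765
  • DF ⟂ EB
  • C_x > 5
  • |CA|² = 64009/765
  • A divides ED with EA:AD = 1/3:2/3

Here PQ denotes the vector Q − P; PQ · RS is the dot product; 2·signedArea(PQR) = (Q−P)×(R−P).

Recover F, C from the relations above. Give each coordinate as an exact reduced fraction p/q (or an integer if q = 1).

C = (1427/255, 313/85)
F = (152/85, 89/85)

1. F_x = 152/85  [E, B, F are collinear ∩ DF ⟂ EB]
2. F_y = 89/85  [E, B, F are collinear ∩ DF ⟂ EB]
   → F = (152/85, 89/85)
3. C_x = 1427/255  [2·signedArea(CBD) = 2726/85 ∩ CF · ED = -16057/255]
4. C_y = 313/85  [2·signedArea(CBD) = 2726/85 ∩ CF · ED = -16057/255]
   → C = (1427/255, 313/85)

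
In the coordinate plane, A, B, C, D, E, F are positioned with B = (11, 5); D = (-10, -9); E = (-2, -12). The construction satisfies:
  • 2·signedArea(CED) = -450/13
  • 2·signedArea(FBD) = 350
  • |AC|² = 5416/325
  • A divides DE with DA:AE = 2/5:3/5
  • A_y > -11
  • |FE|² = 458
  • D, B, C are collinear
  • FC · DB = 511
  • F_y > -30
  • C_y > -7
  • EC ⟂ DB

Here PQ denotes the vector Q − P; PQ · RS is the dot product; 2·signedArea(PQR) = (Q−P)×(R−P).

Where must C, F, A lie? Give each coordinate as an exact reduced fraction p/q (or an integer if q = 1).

A = (-34/5, -51/5)
C = (-76/13, -81/13)
F = (-15, -29)

1. C_x = -76/13  [D, B, C are collinear ∩ EC ⟂ DB]
2. C_y = -81/13  [D, B, C are collinear ∩ EC ⟂ DB]
   → C = (-76/13, -81/13)
3. F_x = -15  [2·signedArea(FBD) = 350 ∩ FC · DB = 511]
4. F_y = -29  [2·signedArea(FBD) = 350 ∩ FC · DB = 511]
   → F = (-15, -29)
5. A_x = -34/5  [A divides DE with DA:AE = 2/5:3/5]
6. A_y = -51/5  [A divides DE with DA:AE = 2/5:3/5]
   → A = (-34/5, -51/5)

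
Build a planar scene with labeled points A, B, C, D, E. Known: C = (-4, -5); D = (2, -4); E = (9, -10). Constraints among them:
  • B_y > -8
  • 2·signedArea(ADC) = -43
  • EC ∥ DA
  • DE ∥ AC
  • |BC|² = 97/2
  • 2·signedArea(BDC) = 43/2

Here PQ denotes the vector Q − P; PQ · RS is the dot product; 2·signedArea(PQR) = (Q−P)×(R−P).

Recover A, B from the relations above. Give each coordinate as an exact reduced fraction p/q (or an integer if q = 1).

1. A_x = -11  [DE ∥ AC ∩ EC ∥ DA]
2. A_y = 1  [DE ∥ AC ∩ EC ∥ DA]
   → A = (-11, 1)
3. B_x = 5/2  [line 1·x + -6·y + -95/2 = 0 ∩ |BC|² = 97/2]
4. B_y = -15/2  [line 1·x + -6·y + -95/2 = 0 ∩ |BC|² = 97/2]
   → B = (5/2, -15/2)

A = (-11, 1)
B = (5/2, -15/2)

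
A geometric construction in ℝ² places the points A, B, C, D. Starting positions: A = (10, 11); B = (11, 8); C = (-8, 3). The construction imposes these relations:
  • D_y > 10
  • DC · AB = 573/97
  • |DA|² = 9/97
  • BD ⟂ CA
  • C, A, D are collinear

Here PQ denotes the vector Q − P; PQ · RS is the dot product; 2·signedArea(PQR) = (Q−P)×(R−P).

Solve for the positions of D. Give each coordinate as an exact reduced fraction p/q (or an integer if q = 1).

1. D_x = 943/97  [C, A, D are collinear ∩ BD ⟂ CA]
2. D_y = 1055/97  [C, A, D are collinear ∩ BD ⟂ CA]
   → D = (943/97, 1055/97)

D = (943/97, 1055/97)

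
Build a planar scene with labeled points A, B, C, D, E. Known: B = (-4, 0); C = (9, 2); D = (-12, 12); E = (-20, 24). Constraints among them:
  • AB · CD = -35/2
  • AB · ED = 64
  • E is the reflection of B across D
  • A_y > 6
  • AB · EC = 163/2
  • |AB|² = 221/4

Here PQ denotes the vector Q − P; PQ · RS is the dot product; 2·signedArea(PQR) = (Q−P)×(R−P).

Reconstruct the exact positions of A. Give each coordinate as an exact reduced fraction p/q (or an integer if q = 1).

1. A_x = -3/2  [AB · EC = 163/2 ∩ AB · CD = -35/2]
2. A_y = 7  [AB · EC = 163/2 ∩ AB · CD = -35/2]
   → A = (-3/2, 7)

A = (-3/2, 7)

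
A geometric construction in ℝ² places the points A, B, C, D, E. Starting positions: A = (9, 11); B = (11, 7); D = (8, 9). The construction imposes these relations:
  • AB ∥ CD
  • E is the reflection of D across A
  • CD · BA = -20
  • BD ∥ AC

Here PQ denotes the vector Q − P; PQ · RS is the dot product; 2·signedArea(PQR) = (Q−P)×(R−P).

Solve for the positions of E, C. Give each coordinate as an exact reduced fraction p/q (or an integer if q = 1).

1. E_x = 10  [E is the reflection of D across A]
2. E_y = 13  [E is the reflection of D across A]
   → E = (10, 13)
3. C_x = 6  [AB ∥ CD ∩ BD ∥ AC]
4. C_y = 13  [AB ∥ CD ∩ BD ∥ AC]
   → C = (6, 13)

C = (6, 13)
E = (10, 13)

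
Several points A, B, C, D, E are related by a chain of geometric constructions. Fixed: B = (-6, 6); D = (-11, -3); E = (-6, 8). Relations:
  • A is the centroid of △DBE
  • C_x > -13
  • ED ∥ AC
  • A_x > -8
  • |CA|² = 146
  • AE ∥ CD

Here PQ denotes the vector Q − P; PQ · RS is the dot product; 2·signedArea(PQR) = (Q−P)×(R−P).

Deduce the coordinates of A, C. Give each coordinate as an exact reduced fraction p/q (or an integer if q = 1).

A = (-23/3, 11/3)
C = (-38/3, -22/3)

1. A_x = -23/3  [A is the centroid of △DBE]
2. A_y = 11/3  [A is the centroid of △DBE]
   → A = (-23/3, 11/3)
3. C_x = -38/3  [AE ∥ CD ∩ ED ∥ AC]
4. C_y = -22/3  [AE ∥ CD ∩ ED ∥ AC]
   → C = (-38/3, -22/3)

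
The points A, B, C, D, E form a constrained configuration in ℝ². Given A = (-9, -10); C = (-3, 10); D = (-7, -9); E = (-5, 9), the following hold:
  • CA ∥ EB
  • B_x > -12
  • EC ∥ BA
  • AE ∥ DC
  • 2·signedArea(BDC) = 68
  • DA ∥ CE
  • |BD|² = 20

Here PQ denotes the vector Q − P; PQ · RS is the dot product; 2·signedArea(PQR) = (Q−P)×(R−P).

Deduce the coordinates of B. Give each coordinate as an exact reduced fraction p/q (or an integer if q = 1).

B = (-11, -11)

1. B_x = -11  [EC ∥ BA ∩ CA ∥ EB]
2. B_y = -11  [EC ∥ BA ∩ CA ∥ EB]
   → B = (-11, -11)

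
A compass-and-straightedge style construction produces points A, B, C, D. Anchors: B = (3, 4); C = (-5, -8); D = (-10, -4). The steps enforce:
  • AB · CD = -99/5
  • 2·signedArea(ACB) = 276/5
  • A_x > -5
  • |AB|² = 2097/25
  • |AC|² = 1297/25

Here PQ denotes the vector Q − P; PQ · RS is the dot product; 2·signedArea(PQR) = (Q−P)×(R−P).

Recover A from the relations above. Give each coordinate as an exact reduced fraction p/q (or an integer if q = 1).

1. A_x = -24/5  [2·signedArea(ACB) = 276/5 ∩ AB · CD = -99/5]
2. A_y = -4/5  [2·signedArea(ACB) = 276/5 ∩ AB · CD = -99/5]
   → A = (-24/5, -4/5)

A = (-24/5, -4/5)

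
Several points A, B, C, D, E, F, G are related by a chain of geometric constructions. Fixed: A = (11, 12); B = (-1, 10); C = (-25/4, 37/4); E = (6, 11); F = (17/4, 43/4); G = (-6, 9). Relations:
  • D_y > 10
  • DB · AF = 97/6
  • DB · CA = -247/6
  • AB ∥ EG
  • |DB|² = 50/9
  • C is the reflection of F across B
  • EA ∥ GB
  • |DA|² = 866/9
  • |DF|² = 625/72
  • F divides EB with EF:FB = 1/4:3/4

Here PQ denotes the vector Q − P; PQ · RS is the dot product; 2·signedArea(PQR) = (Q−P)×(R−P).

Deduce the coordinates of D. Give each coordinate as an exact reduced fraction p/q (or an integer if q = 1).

D = (4/3, 31/3)

1. D_x = 4/3  [DB · AF = 97/6 ∩ DB · CA = -247/6]
2. D_y = 31/3  [DB · AF = 97/6 ∩ DB · CA = -247/6]
   → D = (4/3, 31/3)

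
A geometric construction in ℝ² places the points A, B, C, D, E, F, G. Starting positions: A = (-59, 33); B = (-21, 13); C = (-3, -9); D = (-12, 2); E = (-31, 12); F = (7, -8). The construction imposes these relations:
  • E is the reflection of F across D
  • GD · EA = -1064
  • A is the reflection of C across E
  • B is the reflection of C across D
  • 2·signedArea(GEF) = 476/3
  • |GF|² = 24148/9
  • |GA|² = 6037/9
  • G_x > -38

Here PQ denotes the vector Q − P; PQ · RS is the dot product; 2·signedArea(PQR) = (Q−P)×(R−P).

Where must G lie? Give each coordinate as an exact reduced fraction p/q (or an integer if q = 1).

1. G_x = -37  [GD · EA = -1064 ∩ 2·signedArea(GEF) = 476/3]
2. G_y = 58/3  [GD · EA = -1064 ∩ 2·signedArea(GEF) = 476/3]
   → G = (-37, 58/3)

G = (-37, 58/3)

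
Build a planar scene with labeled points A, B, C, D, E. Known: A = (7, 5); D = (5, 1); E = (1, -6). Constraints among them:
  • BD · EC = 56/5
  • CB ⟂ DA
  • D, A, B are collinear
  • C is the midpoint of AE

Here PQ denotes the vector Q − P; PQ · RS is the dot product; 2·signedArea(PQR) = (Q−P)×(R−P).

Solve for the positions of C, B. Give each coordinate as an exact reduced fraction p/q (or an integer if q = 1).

B = (21/5, -3/5)
C = (4, -1/2)

1. C_x = 4  [C is the midpoint of AE]
2. C_y = -1/2  [C is the midpoint of AE]
   → C = (4, -1/2)
3. B_x = 21/5  [D, A, B are collinear ∩ CB ⟂ DA]
4. B_y = -3/5  [D, A, B are collinear ∩ CB ⟂ DA]
   → B = (21/5, -3/5)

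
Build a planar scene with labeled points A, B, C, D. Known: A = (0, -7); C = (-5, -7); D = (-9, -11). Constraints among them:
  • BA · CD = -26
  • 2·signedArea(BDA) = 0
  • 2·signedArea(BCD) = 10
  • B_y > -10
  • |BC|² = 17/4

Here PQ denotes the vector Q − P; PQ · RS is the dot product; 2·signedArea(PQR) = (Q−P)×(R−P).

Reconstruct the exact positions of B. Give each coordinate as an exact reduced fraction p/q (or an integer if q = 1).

1. B_x = -9/2  [2·signedArea(BDA) = 0 ∩ BA · CD = -26]
2. B_y = -9  [2·signedArea(BDA) = 0 ∩ BA · CD = -26]
   → B = (-9/2, -9)

B = (-9/2, -9)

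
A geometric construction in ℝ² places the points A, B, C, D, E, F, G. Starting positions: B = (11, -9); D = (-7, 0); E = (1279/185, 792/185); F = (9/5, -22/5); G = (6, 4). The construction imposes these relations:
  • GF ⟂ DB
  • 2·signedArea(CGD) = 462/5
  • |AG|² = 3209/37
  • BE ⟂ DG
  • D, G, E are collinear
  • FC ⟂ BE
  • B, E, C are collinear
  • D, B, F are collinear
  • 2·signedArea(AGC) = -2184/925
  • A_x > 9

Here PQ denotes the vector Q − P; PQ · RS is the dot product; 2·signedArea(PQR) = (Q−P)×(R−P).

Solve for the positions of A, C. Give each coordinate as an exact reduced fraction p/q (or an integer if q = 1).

A = (1783/185, -846/185)
C = (8243/925, -2046/925)

1. C_x = 8243/925  [B, E, C are collinear ∩ FC ⟂ BE]
2. C_y = -2046/925  [B, E, C are collinear ∩ FC ⟂ BE]
   → C = (8243/925, -2046/925)
3. A_x = 1783/185  [line 5746/925·x + 2693/925·y + -43064/925 = 0 ∩ |AG|² = 3209/37]
4. A_y = -846/185  [line 5746/925·x + 2693/925·y + -43064/925 = 0 ∩ |AG|² = 3209/37]
   → A = (1783/185, -846/185)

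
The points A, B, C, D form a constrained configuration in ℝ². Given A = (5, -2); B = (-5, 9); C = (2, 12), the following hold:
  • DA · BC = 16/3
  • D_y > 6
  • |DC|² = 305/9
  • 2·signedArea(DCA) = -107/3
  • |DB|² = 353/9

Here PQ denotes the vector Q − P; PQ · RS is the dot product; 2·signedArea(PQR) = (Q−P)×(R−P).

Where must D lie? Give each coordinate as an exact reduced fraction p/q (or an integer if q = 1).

D = (2/3, 19/3)

1. D_x = 2/3  [2·signedArea(DCA) = -107/3 ∩ DA · BC = 16/3]
2. D_y = 19/3  [2·signedArea(DCA) = -107/3 ∩ DA · BC = 16/3]
   → D = (2/3, 19/3)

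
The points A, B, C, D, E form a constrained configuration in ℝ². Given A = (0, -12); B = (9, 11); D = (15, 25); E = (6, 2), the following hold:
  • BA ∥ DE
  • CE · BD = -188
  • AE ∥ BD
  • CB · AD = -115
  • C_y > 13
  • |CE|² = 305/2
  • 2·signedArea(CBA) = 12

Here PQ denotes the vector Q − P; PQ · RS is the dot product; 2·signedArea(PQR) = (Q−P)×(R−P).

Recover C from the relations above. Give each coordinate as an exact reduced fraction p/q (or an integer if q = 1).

C = (21/2, 27/2)

1. C_x = 21/2  [2·signedArea(CBA) = 12 ∩ CB · AD = -115]
2. C_y = 27/2  [2·signedArea(CBA) = 12 ∩ CB · AD = -115]
   → C = (21/2, 27/2)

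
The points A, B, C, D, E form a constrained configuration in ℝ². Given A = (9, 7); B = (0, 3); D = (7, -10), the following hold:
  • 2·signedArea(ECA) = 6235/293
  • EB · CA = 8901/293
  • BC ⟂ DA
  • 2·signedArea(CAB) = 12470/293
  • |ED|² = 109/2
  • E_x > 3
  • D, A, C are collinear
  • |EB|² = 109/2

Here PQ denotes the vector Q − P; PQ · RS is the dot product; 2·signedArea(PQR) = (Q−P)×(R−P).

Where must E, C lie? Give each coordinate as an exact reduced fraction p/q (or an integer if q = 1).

C = (2465/293, 589/293)
E = (7/2, -7/2)

1. C_x = 2465/293  [D, A, C are collinear ∩ BC ⟂ DA]
2. C_y = 589/293  [D, A, C are collinear ∩ BC ⟂ DA]
   → C = (2465/293, 589/293)
3. E_x = 7/2  [2·signedArea(ECA) = 6235/293 ∩ EB · CA = 8901/293]
4. E_y = -7/2  [2·signedArea(ECA) = 6235/293 ∩ EB · CA = 8901/293]
   → E = (7/2, -7/2)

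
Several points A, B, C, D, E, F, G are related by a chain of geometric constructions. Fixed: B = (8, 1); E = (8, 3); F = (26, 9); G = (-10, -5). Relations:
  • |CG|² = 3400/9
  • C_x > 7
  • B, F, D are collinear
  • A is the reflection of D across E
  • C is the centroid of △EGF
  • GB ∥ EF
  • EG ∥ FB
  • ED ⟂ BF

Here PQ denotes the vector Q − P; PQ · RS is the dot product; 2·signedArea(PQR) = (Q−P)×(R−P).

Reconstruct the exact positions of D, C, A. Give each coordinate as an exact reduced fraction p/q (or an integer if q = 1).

A = (704/97, 453/97)
C = (8, 7/3)
D = (848/97, 129/97)

1. D_x = 848/97  [B, F, D are collinear ∩ ED ⟂ BF]
2. D_y = 129/97  [B, F, D are collinear ∩ ED ⟂ BF]
   → D = (848/97, 129/97)
3. C_x = 8  [C is the centroid of △EGF]
4. C_y = 7/3  [C is the centroid of △EGF]
   → C = (8, 7/3)
5. A_x = 704/97  [A is the reflection of D across E]
6. A_y = 453/97  [A is the reflection of D across E]
   → A = (704/97, 453/97)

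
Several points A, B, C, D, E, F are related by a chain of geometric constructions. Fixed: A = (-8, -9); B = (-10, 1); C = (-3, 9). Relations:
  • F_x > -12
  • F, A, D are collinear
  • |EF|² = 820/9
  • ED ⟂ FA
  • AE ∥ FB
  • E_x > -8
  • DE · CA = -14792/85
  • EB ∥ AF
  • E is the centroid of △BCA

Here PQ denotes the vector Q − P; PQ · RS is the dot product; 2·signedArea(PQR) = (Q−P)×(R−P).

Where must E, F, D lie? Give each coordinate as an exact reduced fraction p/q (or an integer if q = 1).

D = (-767/85, -2237/255)
E = (-7, 1/3)
F = (-11, -25/3)

1. E_x = -7  [E is the centroid of △BCA]
2. E_y = 1/3  [E is the centroid of △BCA]
   → E = (-7, 1/3)
3. F_x = -11  [AE ∥ FB ∩ EB ∥ AF]
4. F_y = -25/3  [AE ∥ FB ∩ EB ∥ AF]
   → F = (-11, -25/3)
5. D_x = -767/85  [F, A, D are collinear ∩ ED ⟂ FA]
6. D_y = -2237/255  [F, A, D are collinear ∩ ED ⟂ FA]
   → D = (-767/85, -2237/255)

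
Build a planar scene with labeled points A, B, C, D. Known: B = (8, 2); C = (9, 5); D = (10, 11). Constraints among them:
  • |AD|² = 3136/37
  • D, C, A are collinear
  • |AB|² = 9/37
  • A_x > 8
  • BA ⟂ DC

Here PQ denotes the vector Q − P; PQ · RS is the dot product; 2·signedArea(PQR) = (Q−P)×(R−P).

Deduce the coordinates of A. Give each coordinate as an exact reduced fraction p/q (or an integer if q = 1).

A = (314/37, 71/37)

1. A_x = 314/37  [D, C, A are collinear ∩ BA ⟂ DC]
2. A_y = 71/37  [D, C, A are collinear ∩ BA ⟂ DC]
   → A = (314/37, 71/37)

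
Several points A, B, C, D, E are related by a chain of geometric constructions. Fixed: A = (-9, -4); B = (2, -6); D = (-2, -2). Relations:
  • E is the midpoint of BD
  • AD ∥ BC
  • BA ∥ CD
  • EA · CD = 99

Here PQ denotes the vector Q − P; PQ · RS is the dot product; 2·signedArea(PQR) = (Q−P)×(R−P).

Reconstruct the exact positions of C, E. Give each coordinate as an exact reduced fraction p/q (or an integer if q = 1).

1. C_x = 9  [BA ∥ CD ∩ AD ∥ BC]
2. C_y = -4  [BA ∥ CD ∩ AD ∥ BC]
   → C = (9, -4)
3. E_x = 0  [E is the midpoint of BD]
4. E_y = -4  [E is the midpoint of BD]
   → E = (0, -4)

C = (9, -4)
E = (0, -4)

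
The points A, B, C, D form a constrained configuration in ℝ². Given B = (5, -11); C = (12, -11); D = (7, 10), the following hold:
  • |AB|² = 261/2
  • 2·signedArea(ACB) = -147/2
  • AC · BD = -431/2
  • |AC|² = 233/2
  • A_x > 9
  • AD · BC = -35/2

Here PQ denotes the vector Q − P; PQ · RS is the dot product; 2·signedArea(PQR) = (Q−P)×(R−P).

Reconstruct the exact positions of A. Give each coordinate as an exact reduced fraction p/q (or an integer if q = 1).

1. A_x = 19/2  [AD · BC = -35/2 ∩ AC · BD = -431/2]
2. A_y = -1/2  [AD · BC = -35/2 ∩ AC · BD = -431/2]
   → A = (19/2, -1/2)

A = (19/2, -1/2)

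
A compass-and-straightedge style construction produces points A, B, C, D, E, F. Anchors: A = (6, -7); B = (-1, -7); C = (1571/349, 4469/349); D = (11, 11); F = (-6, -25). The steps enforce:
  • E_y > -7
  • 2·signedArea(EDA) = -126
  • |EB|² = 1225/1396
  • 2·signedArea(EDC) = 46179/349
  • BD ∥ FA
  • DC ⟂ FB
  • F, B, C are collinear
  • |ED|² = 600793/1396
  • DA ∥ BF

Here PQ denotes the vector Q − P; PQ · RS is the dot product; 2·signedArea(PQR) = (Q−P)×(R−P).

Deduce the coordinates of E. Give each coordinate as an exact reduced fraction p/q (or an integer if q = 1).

E = (-523/698, -2128/349)

1. E_x = -523/698  [2·signedArea(EDC) = 46179/349 ∩ 2·signedArea(EDA) = -126]
2. E_y = -2128/349  [2·signedArea(EDC) = 46179/349 ∩ 2·signedArea(EDA) = -126]
   → E = (-523/698, -2128/349)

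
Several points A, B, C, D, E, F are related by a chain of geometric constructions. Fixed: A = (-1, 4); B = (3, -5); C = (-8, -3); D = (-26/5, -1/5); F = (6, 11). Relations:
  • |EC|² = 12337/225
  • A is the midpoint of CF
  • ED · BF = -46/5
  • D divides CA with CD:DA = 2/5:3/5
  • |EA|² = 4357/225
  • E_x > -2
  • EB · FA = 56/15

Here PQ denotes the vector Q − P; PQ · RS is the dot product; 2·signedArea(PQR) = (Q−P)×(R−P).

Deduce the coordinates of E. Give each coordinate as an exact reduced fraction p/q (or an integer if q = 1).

E = (-16/15, -2/5)

1. E_x = -16/15  [ED · BF = -46/5 ∩ EB · FA = 56/15]
2. E_y = -2/5  [ED · BF = -46/5 ∩ EB · FA = 56/15]
   → E = (-16/15, -2/5)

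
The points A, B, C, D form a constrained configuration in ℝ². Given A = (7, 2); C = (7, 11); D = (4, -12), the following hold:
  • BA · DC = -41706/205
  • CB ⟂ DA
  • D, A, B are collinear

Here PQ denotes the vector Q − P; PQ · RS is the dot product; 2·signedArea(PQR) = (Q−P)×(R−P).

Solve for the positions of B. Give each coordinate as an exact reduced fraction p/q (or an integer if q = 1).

B = (1813/205, 2174/205)

1. B_x = 1813/205  [D, A, B are collinear ∩ CB ⟂ DA]
2. B_y = 2174/205  [D, A, B are collinear ∩ CB ⟂ DA]
   → B = (1813/205, 2174/205)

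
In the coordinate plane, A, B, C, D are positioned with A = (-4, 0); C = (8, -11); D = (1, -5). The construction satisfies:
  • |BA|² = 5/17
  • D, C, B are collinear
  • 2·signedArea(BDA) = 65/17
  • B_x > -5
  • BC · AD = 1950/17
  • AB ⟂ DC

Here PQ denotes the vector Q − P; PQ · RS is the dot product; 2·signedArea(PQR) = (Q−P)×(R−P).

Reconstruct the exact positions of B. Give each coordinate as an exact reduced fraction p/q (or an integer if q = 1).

1. B_x = -74/17  [D, C, B are collinear ∩ AB ⟂ DC]
2. B_y = -7/17  [D, C, B are collinear ∩ AB ⟂ DC]
   → B = (-74/17, -7/17)

B = (-74/17, -7/17)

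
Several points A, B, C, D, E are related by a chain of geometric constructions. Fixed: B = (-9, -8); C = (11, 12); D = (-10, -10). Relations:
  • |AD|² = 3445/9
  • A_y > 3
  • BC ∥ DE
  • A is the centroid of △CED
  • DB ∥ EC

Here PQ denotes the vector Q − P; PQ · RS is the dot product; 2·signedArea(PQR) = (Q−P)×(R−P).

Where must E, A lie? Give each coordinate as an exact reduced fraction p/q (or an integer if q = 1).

A = (11/3, 4)
E = (10, 10)

1. E_x = 10  [DB ∥ EC ∩ BC ∥ DE]
2. E_y = 10  [DB ∥ EC ∩ BC ∥ DE]
   → E = (10, 10)
3. A_x = 11/3  [A is the centroid of △CED]
4. A_y = 4  [A is the centroid of △CED]
   → A = (11/3, 4)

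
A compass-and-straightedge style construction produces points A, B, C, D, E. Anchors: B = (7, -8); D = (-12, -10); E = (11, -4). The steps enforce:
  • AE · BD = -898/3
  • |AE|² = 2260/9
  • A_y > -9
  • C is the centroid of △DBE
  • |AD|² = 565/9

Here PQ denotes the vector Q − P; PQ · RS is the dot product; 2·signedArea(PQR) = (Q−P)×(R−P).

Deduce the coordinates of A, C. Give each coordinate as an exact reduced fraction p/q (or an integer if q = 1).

A = (-13/3, -8)
C = (2, -22/3)

1. A_x = -13/3  [line 19·x + 2·y + 295/3 = 0 ∩ |AD|² = 565/9]
2. A_y = -8  [line 19·x + 2·y + 295/3 = 0 ∩ |AD|² = 565/9]
   → A = (-13/3, -8)
3. C_x = 2  [C is the centroid of △DBE]
4. C_y = -22/3  [C is the centroid of △DBE]
   → C = (2, -22/3)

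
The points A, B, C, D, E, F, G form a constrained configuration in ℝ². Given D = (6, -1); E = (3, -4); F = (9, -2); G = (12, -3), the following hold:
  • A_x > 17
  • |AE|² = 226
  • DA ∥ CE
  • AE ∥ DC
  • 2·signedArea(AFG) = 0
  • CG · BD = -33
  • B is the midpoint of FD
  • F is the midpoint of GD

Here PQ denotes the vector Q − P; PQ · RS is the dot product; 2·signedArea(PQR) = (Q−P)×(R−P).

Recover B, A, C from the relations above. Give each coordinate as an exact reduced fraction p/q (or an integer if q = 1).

1. B_x = 15/2  [B is the midpoint of FD]
2. B_y = -3/2  [B is the midpoint of FD]
   → B = (15/2, -3/2)
3. A_x = 18  [line 1·x + 3·y + -3 = 0 ∩ |AE|² = 226]
4. A_y = -5  [line 1·x + 3·y + -3 = 0 ∩ |AE|² = 226]
   → A = (18, -5)
5. C_x = -9  [DA ∥ CE ∩ AE ∥ DC]
6. C_y = 0  [DA ∥ CE ∩ AE ∥ DC]
   → C = (-9, 0)

A = (18, -5)
B = (15/2, -3/2)
C = (-9, 0)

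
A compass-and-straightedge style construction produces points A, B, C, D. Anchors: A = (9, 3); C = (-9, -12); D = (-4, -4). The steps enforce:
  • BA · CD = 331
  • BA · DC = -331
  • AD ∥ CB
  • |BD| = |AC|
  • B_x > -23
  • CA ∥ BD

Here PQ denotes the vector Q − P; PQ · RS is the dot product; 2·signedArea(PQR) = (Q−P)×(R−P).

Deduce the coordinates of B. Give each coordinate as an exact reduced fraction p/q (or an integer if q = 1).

B = (-22, -19)

1. B_x = -22  [CA ∥ BD ∩ AD ∥ CB]
2. B_y = -19  [CA ∥ BD ∩ AD ∥ CB]
   → B = (-22, -19)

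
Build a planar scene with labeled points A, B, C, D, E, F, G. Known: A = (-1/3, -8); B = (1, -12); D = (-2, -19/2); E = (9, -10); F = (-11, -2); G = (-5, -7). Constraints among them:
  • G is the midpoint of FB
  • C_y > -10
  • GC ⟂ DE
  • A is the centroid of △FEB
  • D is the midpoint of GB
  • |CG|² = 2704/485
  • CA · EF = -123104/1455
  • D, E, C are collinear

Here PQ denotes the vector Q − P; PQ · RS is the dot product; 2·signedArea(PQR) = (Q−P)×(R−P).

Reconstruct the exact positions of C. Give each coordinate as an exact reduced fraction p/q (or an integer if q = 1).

1. C_x = -2477/485  [D, E, C are collinear ∩ GC ⟂ DE]
2. C_y = -4539/485  [D, E, C are collinear ∩ GC ⟂ DE]
   → C = (-2477/485, -4539/485)

C = (-2477/485, -4539/485)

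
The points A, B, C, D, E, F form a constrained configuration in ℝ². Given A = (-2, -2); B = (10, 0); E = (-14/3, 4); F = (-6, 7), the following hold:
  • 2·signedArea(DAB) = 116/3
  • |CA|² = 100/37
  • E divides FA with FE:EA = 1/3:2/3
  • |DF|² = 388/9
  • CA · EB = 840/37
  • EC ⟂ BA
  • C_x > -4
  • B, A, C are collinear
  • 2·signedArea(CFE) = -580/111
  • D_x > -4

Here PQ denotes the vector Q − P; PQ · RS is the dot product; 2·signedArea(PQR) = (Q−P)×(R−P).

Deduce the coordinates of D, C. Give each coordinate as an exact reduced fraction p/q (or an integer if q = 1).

C = (-134/37, -84/37)
D = (-10/3, 1)

1. D_x = -10/3  [line -2·x + 12·y + -56/3 = 0 ∩ |DF|² = 388/9]
2. D_y = 1  [line -2·x + 12·y + -56/3 = 0 ∩ |DF|² = 388/9]
   → D = (-10/3, 1)
3. C_x = -134/37  [B, A, C are collinear ∩ EC ⟂ BA]
4. C_y = -84/37  [B, A, C are collinear ∩ EC ⟂ BA]
   → C = (-134/37, -84/37)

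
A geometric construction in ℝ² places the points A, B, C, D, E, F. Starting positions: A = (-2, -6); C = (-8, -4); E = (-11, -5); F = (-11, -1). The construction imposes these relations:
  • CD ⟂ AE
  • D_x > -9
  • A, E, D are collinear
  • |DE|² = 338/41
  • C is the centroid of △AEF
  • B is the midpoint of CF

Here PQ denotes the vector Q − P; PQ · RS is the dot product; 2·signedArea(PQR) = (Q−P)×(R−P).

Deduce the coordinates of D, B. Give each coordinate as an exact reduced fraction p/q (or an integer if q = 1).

B = (-19/2, -5/2)
D = (-334/41, -218/41)

1. D_x = -334/41  [A, E, D are collinear ∩ CD ⟂ AE]
2. D_y = -218/41  [A, E, D are collinear ∩ CD ⟂ AE]
   → D = (-334/41, -218/41)
3. B_x = -19/2  [B is the midpoint of CF]
4. B_y = -5/2  [B is the midpoint of CF]
   → B = (-19/2, -5/2)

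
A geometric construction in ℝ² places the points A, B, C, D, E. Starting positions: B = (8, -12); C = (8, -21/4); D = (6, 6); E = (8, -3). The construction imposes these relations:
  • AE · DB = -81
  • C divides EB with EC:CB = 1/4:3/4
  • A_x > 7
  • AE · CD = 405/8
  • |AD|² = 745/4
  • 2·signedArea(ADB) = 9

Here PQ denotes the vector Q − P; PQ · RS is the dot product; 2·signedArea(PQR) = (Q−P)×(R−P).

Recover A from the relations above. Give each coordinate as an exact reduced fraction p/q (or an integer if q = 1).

1. A_x = 8  [AE · DB = -81 ∩ AE · CD = 405/8]
2. A_y = -15/2  [AE · DB = -81 ∩ AE · CD = 405/8]
   → A = (8, -15/2)

A = (8, -15/2)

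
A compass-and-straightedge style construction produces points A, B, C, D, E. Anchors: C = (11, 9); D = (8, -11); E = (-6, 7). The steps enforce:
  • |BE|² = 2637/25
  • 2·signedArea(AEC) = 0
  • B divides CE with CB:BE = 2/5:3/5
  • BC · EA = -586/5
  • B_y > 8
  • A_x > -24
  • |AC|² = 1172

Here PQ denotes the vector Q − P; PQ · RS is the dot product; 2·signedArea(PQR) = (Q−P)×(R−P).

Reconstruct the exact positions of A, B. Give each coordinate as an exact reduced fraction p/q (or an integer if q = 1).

1. B_x = 21/5  [B divides CE with CB:BE = 2/5:3/5]
2. B_y = 41/5  [B divides CE with CB:BE = 2/5:3/5]
   → B = (21/5, 41/5)
3. A_x = -23  [2·signedArea(AEC) = 0 ∩ BC · EA = -586/5]
4. A_y = 5  [2·signedArea(AEC) = 0 ∩ BC · EA = -586/5]
   → A = (-23, 5)

A = (-23, 5)
B = (21/5, 41/5)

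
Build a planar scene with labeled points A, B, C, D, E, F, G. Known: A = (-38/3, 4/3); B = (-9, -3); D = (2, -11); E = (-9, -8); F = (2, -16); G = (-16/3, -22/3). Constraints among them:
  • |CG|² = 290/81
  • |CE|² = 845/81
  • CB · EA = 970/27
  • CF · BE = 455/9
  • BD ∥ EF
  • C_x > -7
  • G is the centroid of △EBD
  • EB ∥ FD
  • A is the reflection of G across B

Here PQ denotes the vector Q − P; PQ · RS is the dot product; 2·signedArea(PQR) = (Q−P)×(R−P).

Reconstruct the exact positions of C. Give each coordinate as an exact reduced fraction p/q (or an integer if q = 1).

1. C_x = -59/9  [CB · EA = 970/27 ∩ CF · BE = 455/9]
2. C_y = -53/9  [CB · EA = 970/27 ∩ CF · BE = 455/9]
   → C = (-59/9, -53/9)

C = (-59/9, -53/9)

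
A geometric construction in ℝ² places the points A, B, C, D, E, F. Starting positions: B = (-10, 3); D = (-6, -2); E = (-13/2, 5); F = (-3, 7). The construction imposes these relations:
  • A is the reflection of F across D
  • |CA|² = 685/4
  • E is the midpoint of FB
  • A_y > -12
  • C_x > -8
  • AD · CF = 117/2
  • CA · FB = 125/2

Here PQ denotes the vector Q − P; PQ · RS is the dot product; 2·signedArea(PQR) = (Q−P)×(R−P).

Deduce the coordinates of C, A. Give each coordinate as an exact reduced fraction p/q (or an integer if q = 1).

A = (-9, -11)
C = (-15/2, 2)

1. A_x = -9  [A is the reflection of F across D]
2. A_y = -11  [A is the reflection of F across D]
   → A = (-9, -11)
3. C_x = -15/2  [CA · FB = 125/2 ∩ AD · CF = 117/2]
4. C_y = 2  [CA · FB = 125/2 ∩ AD · CF = 117/2]
   → C = (-15/2, 2)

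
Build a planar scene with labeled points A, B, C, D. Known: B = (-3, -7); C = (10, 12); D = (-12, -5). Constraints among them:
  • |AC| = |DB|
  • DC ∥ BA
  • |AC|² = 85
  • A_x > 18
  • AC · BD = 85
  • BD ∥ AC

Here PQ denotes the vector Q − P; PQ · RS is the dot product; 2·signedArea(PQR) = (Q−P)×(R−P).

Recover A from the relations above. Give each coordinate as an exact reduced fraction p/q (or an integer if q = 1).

1. A_x = 19  [BD ∥ AC ∩ DC ∥ BA]
2. A_y = 10  [BD ∥ AC ∩ DC ∥ BA]
   → A = (19, 10)

A = (19, 10)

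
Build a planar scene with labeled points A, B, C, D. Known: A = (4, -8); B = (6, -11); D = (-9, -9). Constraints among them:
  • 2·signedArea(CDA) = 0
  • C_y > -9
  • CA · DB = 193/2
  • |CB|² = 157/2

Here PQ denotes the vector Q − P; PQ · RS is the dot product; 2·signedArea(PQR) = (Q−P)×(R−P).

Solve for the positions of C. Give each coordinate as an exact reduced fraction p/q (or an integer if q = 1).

1. C_x = -5/2  [2·signedArea(CDA) = 0 ∩ CA · DB = 193/2]
2. C_y = -17/2  [2·signedArea(CDA) = 0 ∩ CA · DB = 193/2]
   → C = (-5/2, -17/2)

C = (-5/2, -17/2)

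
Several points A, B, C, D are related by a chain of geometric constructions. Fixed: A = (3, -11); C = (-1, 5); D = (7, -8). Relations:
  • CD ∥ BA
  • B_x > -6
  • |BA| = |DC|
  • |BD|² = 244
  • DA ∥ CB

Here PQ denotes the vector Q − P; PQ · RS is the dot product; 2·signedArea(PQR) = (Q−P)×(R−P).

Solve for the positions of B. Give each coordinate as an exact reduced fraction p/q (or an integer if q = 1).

1. B_x = -5  [CD ∥ BA ∩ DA ∥ CB]
2. B_y = 2  [CD ∥ BA ∩ DA ∥ CB]
   → B = (-5, 2)

B = (-5, 2)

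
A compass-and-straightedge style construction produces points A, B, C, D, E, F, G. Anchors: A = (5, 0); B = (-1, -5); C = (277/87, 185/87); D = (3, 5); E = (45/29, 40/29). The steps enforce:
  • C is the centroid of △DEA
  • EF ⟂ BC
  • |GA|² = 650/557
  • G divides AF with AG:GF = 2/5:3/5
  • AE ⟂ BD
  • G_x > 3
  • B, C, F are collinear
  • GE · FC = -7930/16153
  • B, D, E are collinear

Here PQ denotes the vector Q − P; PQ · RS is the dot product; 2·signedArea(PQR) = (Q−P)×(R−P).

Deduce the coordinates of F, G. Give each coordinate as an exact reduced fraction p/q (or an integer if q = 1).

F = (78805/32306, 27725/32306)
G = (64220/16153, 5545/16153)

1. F_x = 78805/32306  [B, C, F are collinear ∩ EF ⟂ BC]
2. F_y = 27725/32306  [B, C, F are collinear ∩ EF ⟂ BC]
   → F = (78805/32306, 27725/32306)
3. G_x = 64220/16153  [G divides AF with AG:GF = 2/5:3/5]
4. G_y = 5545/16153  [G divides AF with AG:GF = 2/5:3/5]
   → G = (64220/16153, 5545/16153)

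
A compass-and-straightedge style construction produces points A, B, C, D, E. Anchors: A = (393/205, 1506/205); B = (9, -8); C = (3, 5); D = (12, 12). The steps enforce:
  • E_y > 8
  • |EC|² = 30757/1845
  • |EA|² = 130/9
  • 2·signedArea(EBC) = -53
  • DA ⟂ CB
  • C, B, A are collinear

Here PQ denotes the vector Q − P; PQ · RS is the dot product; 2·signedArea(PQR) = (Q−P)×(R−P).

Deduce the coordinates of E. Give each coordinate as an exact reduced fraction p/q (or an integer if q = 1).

E = (1156/205, 4991/615)

1. E_x = 1156/205  [line -13·x + -6·y + 122 = 0 ∩ |EC|² = 30757/1845]
2. E_y = 4991/615  [line -13·x + -6·y + 122 = 0 ∩ |EC|² = 30757/1845]
   → E = (1156/205, 4991/615)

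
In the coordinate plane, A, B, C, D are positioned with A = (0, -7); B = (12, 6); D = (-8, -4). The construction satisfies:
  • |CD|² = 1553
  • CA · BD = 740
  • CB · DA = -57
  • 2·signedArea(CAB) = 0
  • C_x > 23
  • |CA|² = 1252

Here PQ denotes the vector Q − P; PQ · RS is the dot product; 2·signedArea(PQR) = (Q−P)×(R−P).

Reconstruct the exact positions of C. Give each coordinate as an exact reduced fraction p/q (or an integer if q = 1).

1. C_x = 24  [2·signedArea(CAB) = 0 ∩ CB · DA = -57]
2. C_y = 19  [2·signedArea(CAB) = 0 ∩ CB · DA = -57]
   → C = (24, 19)

C = (24, 19)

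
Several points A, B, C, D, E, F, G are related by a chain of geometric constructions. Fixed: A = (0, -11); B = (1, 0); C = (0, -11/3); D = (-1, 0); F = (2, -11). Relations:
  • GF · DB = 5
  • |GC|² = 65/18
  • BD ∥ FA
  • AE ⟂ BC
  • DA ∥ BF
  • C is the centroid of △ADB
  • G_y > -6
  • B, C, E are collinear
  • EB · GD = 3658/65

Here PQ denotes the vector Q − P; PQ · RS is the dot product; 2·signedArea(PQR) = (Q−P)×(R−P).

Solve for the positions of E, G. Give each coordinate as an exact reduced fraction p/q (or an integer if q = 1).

1. E_x = -121/65  [B, C, E are collinear ∩ AE ⟂ BC]
2. E_y = -682/65  [B, C, E are collinear ∩ AE ⟂ BC]
   → E = (-121/65, -682/65)
3. G_x = -1/2  [GF · DB = 5 ∩ EB · GD = 3658/65]
4. G_y = -11/2  [GF · DB = 5 ∩ EB · GD = 3658/65]
   → G = (-1/2, -11/2)

E = (-121/65, -682/65)
G = (-1/2, -11/2)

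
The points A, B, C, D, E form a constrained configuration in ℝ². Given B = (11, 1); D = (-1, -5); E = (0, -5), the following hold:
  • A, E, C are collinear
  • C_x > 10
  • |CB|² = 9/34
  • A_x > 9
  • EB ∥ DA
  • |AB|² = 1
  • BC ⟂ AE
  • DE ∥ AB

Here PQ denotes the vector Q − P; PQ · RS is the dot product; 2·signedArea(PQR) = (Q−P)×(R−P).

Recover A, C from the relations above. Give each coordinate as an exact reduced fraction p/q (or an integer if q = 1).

A = (10, 1)
C = (365/34, 49/34)

1. A_x = 10  [DE ∥ AB ∩ EB ∥ DA]
2. A_y = 1  [DE ∥ AB ∩ EB ∥ DA]
   → A = (10, 1)
3. C_x = 365/34  [A, E, C are collinear ∩ BC ⟂ AE]
4. C_y = 49/34  [A, E, C are collinear ∩ BC ⟂ AE]
   → C = (365/34, 49/34)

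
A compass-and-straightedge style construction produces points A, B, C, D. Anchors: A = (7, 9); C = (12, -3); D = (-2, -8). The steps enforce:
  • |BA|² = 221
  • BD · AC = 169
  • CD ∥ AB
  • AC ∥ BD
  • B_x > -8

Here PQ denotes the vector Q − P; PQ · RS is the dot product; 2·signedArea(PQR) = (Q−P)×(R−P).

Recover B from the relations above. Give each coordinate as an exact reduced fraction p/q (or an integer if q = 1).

1. B_x = -7  [AC ∥ BD ∩ CD ∥ AB]
2. B_y = 4  [AC ∥ BD ∩ CD ∥ AB]
   → B = (-7, 4)

B = (-7, 4)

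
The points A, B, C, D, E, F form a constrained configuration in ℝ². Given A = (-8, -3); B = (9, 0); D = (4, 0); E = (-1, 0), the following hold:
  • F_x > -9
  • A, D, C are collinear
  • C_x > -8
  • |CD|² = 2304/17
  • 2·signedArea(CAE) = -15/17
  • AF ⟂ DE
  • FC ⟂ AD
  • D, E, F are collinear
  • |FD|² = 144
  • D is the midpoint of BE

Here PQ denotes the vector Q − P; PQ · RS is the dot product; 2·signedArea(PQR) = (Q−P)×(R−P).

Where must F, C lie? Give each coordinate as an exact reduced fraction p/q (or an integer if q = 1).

C = (-124/17, -48/17)
F = (-8, 0)

1. F_x = -8  [D, E, F are collinear ∩ AF ⟂ DE]
2. F_y = 0  [D, E, F are collinear ∩ AF ⟂ DE]
   → F = (-8, 0)
3. C_x = -124/17  [A, D, C are collinear ∩ FC ⟂ AD]
4. C_y = -48/17  [A, D, C are collinear ∩ FC ⟂ AD]
   → C = (-124/17, -48/17)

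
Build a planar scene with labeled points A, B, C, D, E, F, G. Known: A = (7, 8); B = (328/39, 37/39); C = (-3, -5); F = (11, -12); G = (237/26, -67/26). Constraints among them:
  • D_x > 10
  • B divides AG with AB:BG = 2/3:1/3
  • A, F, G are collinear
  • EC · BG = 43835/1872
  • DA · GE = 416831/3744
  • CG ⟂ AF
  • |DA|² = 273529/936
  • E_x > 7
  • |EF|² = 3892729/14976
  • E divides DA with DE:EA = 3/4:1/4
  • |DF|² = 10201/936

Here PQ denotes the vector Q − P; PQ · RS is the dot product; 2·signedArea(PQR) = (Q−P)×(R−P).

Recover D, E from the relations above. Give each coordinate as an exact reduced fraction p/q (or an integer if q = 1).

1. E_x = 4891/624  [line -55/78·x + 275/78·y + -14795/1872 = 0 ∩ |EF|² = 3892729/14976]
2. E_y = 2377/624  [line -55/78·x + 275/78·y + -14795/1872 = 0 ∩ |EF|² = 3892729/14976]
   → E = (4891/624, 2377/624)
3. D_x = 1615/156  [DA · GE = 416831/3744 ∩ E divides DA with DE:EA = 3/4:1/4]
4. D_y = -1367/156  [DA · GE = 416831/3744 ∩ E divides DA with DE:EA = 3/4:1/4]
   → D = (1615/156, -1367/156)

D = (1615/156, -1367/156)
E = (4891/624, 2377/624)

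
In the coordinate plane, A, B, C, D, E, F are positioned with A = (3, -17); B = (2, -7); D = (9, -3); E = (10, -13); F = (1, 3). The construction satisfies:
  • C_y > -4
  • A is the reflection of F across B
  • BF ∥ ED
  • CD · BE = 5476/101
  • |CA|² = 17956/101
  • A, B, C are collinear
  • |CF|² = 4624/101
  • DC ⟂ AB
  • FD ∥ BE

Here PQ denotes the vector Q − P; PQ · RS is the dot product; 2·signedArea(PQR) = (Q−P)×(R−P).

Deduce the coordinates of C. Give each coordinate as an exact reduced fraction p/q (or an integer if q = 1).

C = (169/101, -377/101)

1. C_x = 169/101  [A, B, C are collinear ∩ DC ⟂ AB]
2. C_y = -377/101  [A, B, C are collinear ∩ DC ⟂ AB]
   → C = (169/101, -377/101)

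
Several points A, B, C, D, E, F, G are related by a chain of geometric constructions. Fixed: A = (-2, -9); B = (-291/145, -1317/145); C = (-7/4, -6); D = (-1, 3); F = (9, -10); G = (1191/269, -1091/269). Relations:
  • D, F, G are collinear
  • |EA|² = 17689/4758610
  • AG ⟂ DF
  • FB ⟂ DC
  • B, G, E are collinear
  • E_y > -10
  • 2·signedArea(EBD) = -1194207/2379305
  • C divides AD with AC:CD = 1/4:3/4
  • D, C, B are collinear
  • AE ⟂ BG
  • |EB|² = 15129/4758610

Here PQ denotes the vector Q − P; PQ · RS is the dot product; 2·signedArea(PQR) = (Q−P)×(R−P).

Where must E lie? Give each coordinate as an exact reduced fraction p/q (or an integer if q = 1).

1. E_x = -9338601/4758610  [B, G, E are collinear ∩ AE ⟂ BG]
2. E_y = -43056117/4758610  [B, G, E are collinear ∩ AE ⟂ BG]
   → E = (-9338601/4758610, -43056117/4758610)

E = (-9338601/4758610, -43056117/4758610)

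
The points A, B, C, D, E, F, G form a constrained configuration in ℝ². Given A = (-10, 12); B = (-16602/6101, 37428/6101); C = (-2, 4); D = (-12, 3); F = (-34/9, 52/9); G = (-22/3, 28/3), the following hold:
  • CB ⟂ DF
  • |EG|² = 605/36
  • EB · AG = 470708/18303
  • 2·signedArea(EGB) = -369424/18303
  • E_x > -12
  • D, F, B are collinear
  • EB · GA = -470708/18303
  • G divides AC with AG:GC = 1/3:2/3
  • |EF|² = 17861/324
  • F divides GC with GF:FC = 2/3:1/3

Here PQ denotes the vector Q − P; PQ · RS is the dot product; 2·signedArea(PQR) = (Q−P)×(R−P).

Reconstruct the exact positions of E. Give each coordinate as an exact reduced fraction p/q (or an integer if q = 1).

1. E_x = -11  [EB · GA = -470708/18303 ∩ 2·signedArea(EGB) = -369424/18303]
2. E_y = 15/2  [EB · GA = -470708/18303 ∩ 2·signedArea(EGB) = -369424/18303]
   → E = (-11, 15/2)

E = (-11, 15/2)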